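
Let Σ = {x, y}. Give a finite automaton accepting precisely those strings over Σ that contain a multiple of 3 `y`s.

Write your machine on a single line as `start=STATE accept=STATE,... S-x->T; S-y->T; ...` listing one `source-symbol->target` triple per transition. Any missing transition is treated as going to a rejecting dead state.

start=s0; accept=s0; s0-x->s0; s0-y->s1; s1-x->s1; s1-y->s2; s2-x->s2; s2-y->s0

The only thing that matters is how many `y`s have appeared, reduced mod 3. Use one state per residue: s0 for 0, …, s2 for 2. Reading `y` moves to the next residue; anything else stays put. s0 is accepting.
3 states suffice.
        x   y  
>* s0   s0  s1 
   s1   s1  s2 
   s2   s2  s0 
(> = start, * = accepting)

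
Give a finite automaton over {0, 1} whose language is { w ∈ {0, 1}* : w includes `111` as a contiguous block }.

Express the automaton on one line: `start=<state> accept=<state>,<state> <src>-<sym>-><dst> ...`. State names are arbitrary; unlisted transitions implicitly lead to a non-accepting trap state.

start=S0 accept=S3 S0-0->S0 S0-1->S1 S1-0->S0 S1-1->S2 S2-0->S0 S2-1->S3 S3-0->S3 S3-1->S3

Track how much of `111` has been matched so far: state S0 is no progress, S3 is the absorbing accept state reached once `111` has occurred. Intermediate states record partial matches; on a mismatch, fall back to the longest reusable overlap.
        0   1  
>  S0   S0  S1 
   S1   S0  S2 
   S2   S0  S3 
 * S3   S3  S3 
(> = start, * = accepting)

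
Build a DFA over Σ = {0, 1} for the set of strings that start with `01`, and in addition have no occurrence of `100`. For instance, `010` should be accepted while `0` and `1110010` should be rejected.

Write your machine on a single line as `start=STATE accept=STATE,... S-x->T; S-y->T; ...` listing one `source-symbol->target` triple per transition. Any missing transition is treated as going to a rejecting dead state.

start=A; accept=D,E; A-0->B; A-1->C; B-0->C; B-1->D; C-0->C; C-1->C; D-0->E; D-1->D; E-0->C; E-1->D

Build one automaton per condition and run them in lockstep. The first has 4 states tracking whether the input so far still matches the prefix `01`; the second has 4 states tracking partial matches of the forbidden pattern `100`. A product state is a pair (one from each), accepting exactly when both do. Minimizing collapses redundant product states.
With 5 states:
       0  1 
>  A   B  C 
   B   C  D 
   C   C  C 
 * D   E  D 
 * E   C  D 
(> = start, * = accepting)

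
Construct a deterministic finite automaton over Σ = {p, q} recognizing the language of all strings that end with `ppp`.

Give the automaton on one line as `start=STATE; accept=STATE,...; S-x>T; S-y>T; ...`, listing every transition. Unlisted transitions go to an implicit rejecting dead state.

Remember how much of `ppp` the current input suffix matches. State S0 means no match yet; S1 means the last symbol is `p`; S2 means the last 2 symbols are `pp`; S3 means the last 3 symbols are `ppp`. Only S3 accepts. On a mismatch, fall back to the longest proper suffix that is still a prefix of `ppp`.
4 states suffice.
        p   q  
>  S0   S1  S0 
   S1   S2  S0 
   S2   S3  S0 
 * S3   S3  S0 
(> = start, * = accepting)

start=S0; accept=S3; S0-p>S1; S0-q>S0; S1-p>S2; S1-q>S0; S2-p>S3; S2-q>S0; S3-p>S3; S3-q>S0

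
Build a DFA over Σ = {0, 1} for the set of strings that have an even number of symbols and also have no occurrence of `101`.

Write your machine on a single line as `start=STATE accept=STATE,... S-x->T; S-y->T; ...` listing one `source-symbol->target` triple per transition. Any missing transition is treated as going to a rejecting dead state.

start=S0; accept=S0,S3,S4; S0-0->S1; S0-1->S2; S1-0->S0; S1-1->S3; S2-0->S4; S2-1->S3; S3-0->S5; S3-1->S2; S4-0->S1; S4-1->S6; S5-0->S0; S5-1->S7; S6-0->S7; S6-1->S7; S7-0->S6; S7-1->S6

Run two small machines in parallel and take their product. One (2 states) tracks the input length modulo 2; the other (4 states) tracks partial matches of the forbidden pattern `101`. Each combined state is a pair, one component from each; accept when both components accept.
        0   1  
>* S0   S1  S2 
   S1   S0  S3 
   S2   S4  S3 
 * S3   S5  S2 
 * S4   S1  S6 
   S5   S0  S7 
   S6   S7  S7 
   S7   S6  S6 
(> = start, * = accepting)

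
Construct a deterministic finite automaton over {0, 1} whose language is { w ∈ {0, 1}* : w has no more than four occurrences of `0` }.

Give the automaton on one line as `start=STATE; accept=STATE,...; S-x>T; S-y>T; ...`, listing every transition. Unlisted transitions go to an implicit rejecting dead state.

Only the number of `0`s matters, and only up to 5. Make a chain q0 → q1 → q2 → q3 → q4 → q5 advanced by each `0` (with q5 absorbing); every other symbol self-loops. The accepting set is {q0, q1, q2, q3, q4}.
6 states suffice.
        0   1  
>* q0   q1  q0 
 * q1   q2  q1 
 * q2   q3  q2 
 * q3   q4  q3 
 * q4   q5  q4 
   q5   q5  q5 
(> = start, * = accepting)

start=q0; accept=q0,q1,q2,q3,q4; q0-0>q1; q0-1>q0; q1-0>q2; q1-1>q1; q2-0>q3; q2-1>q2; q3-0>q4; q3-1>q3; q4-0>q5; q4-1>q4; q5-0>q5; q5-1>q5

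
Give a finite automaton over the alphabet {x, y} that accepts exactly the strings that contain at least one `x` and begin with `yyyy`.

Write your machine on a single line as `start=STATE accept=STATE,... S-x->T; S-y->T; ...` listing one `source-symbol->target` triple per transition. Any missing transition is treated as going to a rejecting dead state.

Build one automaton per condition and run them in lockstep. The first has 3 states tracking the count of `x`s, saturating at 2; the second has 6 states tracking whether the input so far still matches the prefix `yyyy`. A product state is a pair (one from each), accepting exactly when both do.
With 9 states:
        x   y  
>  s0   s1  s2 
   s1   s3  s1 
   s2   s1  s4 
   s3   s3  s3 
   s4   s1  s5 
   s5   s1  s6 
   s6   s7  s6 
 * s7   s8  s7 
 * s8   s8  s8 
(> = start, * = accepting)

start=s0; accept=s7,s8; s0-x->s1; s0-y->s2; s1-x->s3; s1-y->s1; s2-x->s1; s2-y->s4; s3-x->s3; s3-y->s3; s4-x->s1; s4-y->s5; s5-x->s1; s5-y->s6; s6-x->s7; s6-y->s6; s7-x->s8; s7-y->s7; s8-x->s8; s8-y->s8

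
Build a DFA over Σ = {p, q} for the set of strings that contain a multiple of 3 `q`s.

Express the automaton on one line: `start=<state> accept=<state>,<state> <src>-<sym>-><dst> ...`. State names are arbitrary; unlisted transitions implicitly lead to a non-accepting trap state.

start=s0 accept=s0 s0-p->s0 s0-q->s1 s1-p->s1 s1-q->s2 s2-p->s2 s2-q->s0

Keep the running count of `q`s modulo 3: each `q` advances along the cycle s0 → s1 → s2 → s0 while other symbols loop. Accept at s0.
A 3-state machine:
        p   q  
>* s0   s0  s1 
   s1   s1  s2 
   s2   s2  s0 
(> = start, * = accepting)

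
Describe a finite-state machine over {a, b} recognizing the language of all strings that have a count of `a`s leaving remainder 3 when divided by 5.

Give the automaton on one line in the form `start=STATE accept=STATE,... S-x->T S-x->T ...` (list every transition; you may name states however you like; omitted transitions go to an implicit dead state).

start=q0 accept=q3 q0-a->q1 q0-b->q0 q1-a->q2 q1-b->q1 q2-a->q3 q2-b->q2 q3-a->q4 q3-b->q3 q4-a->q0 q4-b->q4

Keep the running count of `a`s modulo 5: each `a` advances along the cycle q0 → q1 → q2 → q3 → q4 → q0 while other symbols loop. Accept at q3.
        a   b  
>  q0   q1  q0 
   q1   q2  q1 
   q2   q3  q2 
 * q3   q4  q3 
   q4   q0  q4 
(> = start, * = accepting)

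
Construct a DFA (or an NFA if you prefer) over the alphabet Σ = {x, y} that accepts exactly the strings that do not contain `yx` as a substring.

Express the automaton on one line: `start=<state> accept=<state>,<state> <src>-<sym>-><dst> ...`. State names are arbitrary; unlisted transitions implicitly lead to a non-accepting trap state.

start=s0 accept=s0,s1 s0-x->s0 s0-y->s1 s1-x->s2 s1-y->s1 s2-x->s2 s2-y->s2

This is the complement of 'contains `yx`'. Use the same substring-matching states — s0 through s2 holding how much of `yx` has just been matched — but flip the accepting set: everything except the trap s2 accepts.
With 3 states:
        x   y  
>* s0   s0  s1 
 * s1   s2  s1 
   s2   s2  s2 
(> = start, * = accepting)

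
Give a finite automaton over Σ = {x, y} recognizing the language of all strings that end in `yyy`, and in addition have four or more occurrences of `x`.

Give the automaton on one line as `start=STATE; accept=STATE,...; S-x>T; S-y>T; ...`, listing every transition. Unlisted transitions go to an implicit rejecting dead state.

Handle the two conditions separately and then intersect. One (4 states) tracks how much of the suffix `yyy` has currently been matched; the other (6 states) tracks the count of `x`s, saturating at 5. Each combined state is a pair, one component from each; accept when both components accept.
24 states suffice.
          x    y  
>  q0     q1   q2 
   q1     q3   q4 
   q2     q1   q5 
   q3     q6   q7 
   q4     q3   q8 
   q5     q1   q9 
   q6    q10  q11 
   q7     q6  q12 
   q8     q3  q13 
   q9     q1   q9 
   q10   q14  q15 
   q11   q10  q16 
   q12    q6  q17 
   q13    q3  q13 
   q14   q14  q18 
   q15   q14  q19 
   q16   q10  q20 
   q17    q6  q17 
   q18   q14  q21 
   q19   q14  q22 
   q20   q10  q20 
   q21   q14  q23 
 * q22   q14  q22 
 * q23   q14  q23 
(> = start, * = accepting)

start=q0; accept=q22,q23; q0-x>q1; q0-y>q2; q1-x>q3; q1-y>q4; q2-x>q1; q2-y>q5; q3-x>q6; q3-y>q7; q4-x>q3; q4-y>q8; q5-x>q1; q5-y>q9; q6-x>q10; q6-y>q11; q7-x>q6; q7-y>q12; q8-x>q3; q8-y>q13; q9-x>q1; q9-y>q9; q10-x>q14; q10-y>q15; q11-x>q10; q11-y>q16; q12-x>q6; q12-y>q17; q13-x>q3; q13-y>q13; q14-x>q14; q14-y>q18; q15-x>q14; q15-y>q19; q16-x>q10; q16-y>q20; q17-x>q6; q17-y>q17; q18-x>q14; q18-y>q21; q19-x>q14; q19-y>q22; q20-x>q10; q20-y>q20; q21-x>q14; q21-y>q23; q22-x>q14; q22-y>q22; q23-x>q14; q23-y>q23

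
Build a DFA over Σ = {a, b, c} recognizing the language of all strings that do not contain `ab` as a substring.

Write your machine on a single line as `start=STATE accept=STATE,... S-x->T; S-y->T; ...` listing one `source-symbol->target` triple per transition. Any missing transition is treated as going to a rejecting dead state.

start=q0; accept=q0,q1; q0-a->q1; q0-b->q0; q0-c->q0; q1-a->q1; q1-b->q2; q1-c->q0; q2-a->q2; q2-b->q2; q2-c->q2

Track partial matches of the forbidden pattern `ab`. State q2 is a dead state reached once `ab` has occurred; every other state accepts. q0 means no part of `ab` is currently matched.
A 3-state machine:
        a   b   c  
>* q0   q1  q0  q0 
 * q1   q1  q2  q0 
   q2   q2  q2  q2 
(> = start, * = accepting)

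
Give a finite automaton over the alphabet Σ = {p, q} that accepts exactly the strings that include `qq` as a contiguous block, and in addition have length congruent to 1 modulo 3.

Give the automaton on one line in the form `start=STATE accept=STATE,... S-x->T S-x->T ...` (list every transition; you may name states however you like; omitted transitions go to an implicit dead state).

start=A accept=I A-p->B A-q->C B-p->D B-q->E C-p->D C-q->F D-p->A D-q->G E-p->A E-q->H F-p->H F-q->H G-p->B G-q->I H-p->I H-q->I I-p->F I-q->F

Handle the two conditions separately and then intersect. One (3 states) tracks whether and how much of `qq` has been seen; the other (3 states) tracks the input length modulo 3. Each combined state is a pair, one component from each; accept when both components accept.
With 9 states:
       p  q 
>  A   B  C 
   B   D  E 
   C   D  F 
   D   A  G 
   E   A  H 
   F   H  H 
   G   B  I 
   H   I  I 
 * I   F  F 
(> = start, * = accepting)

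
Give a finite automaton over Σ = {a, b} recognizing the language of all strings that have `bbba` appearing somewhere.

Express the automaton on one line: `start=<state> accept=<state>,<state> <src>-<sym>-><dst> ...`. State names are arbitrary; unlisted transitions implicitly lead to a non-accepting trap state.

Track how much of `bbba` has been matched so far: state q0 is no progress, q4 is the absorbing accept state reached once `bbba` has occurred. Intermediate states record partial matches; on a mismatch, fall back to the longest reusable overlap.
5 states suffice.
        a   b  
>  q0   q0  q1 
   q1   q0  q2 
   q2   q0  q3 
   q3   q4  q3 
 * q4   q4  q4 
(> = start, * = accepting)

start=q0 accept=q4 q0-a->q0 q0-b->q1 q1-a->q0 q1-b->q2 q2-a->q0 q2-b->q3 q3-a->q4 q3-b->q3 q4-a->q4 q4-b->q4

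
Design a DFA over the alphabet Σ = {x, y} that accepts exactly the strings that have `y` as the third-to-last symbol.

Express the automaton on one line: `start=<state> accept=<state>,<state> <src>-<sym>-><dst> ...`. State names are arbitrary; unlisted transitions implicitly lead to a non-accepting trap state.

Because acceptance depends on a position counted from the end, the machine has to buffer the most recent 3 symbols. Make each state the string of the last up-to-3 symbols read; on input `x` shift the window left and append `x`. Accept when the buffered window has length 3 and begins with `y`.
          x    y  
>  s0     s1   s2 
   s1     s3   s4 
   s2     s5   s6 
   s3     s7   s8 
   s4     s9  s10 
   s5    s11  s12 
   s6    s13  s14 
   s7     s7   s8 
   s8     s9  s10 
   s9    s11  s12 
   s10   s13  s14 
 * s11    s7   s8 
 * s12    s9  s10 
 * s13   s11  s12 
 * s14   s13  s14 
(> = start, * = accepting)

start=s0 accept=s11,s12,s13,s14 s0-x->s1 s0-y->s2 s1-x->s3 s1-y->s4 s2-x->s5 s2-y->s6 s3-x->s7 s3-y->s8 s4-x->s9 s4-y->s10 s5-x->s11 s5-y->s12 s6-x->s13 s6-y->s14 s7-x->s7 s7-y->s8 s8-x->s9 s8-y->s10 s9-x->s11 s9-y->s12 s10-x->s13 s10-y->s14 s11-x->s7 s11-y->s8 s12-x->s9 s12-y->s10 s13-x->s11 s13-y->s12 s14-x->s13 s14-y->s14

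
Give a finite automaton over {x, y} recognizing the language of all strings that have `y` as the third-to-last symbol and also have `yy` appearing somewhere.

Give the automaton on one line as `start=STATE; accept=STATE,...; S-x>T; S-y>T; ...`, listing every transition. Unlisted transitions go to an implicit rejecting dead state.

start=A; accept=D,E,F,G; A-x>A; A-y>B; B-x>A; B-y>C; C-x>D; C-y>E; D-x>F; D-y>G; E-x>D; E-y>E; F-x>H; F-y>I; G-x>J; G-y>C; H-x>H; H-y>I; I-x>J; I-y>C; J-x>F; J-y>G

Run two small machines in parallel and take their product. One (15 states) tracks the last 3 symbols read; the other (3 states) tracks whether and how much of `yy` has been seen. Each combined state is a pair, one component from each; accept when both components accept. Equivalent product states are then merged.
10 states suffice.
       x  y 
>  A   A  B 
   B   A  C 
   C   D  E 
 * D   F  G 
 * E   D  E 
 * F   H  I 
 * G   J  C 
   H   H  I 
   I   J  C 
   J   F  G 
(> = start, * = accepting)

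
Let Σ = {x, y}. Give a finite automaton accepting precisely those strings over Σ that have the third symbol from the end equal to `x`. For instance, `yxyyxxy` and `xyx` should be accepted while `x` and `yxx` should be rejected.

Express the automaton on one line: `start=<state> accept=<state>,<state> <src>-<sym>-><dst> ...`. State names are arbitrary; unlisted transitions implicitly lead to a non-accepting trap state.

Because acceptance depends on a position counted from the end, the machine has to buffer the most recent 3 symbols. Make each state the string of the last up-to-3 symbols read; on input `x` shift the window left and append `x`. Accept when the buffered window has length 3 and begins with `x`.
With 15 states:
          x    y  
>  s0     s1   s2 
   s1     s3   s4 
   s2     s5   s6 
   s3     s7   s8 
   s4     s9  s10 
   s5    s11  s12 
   s6    s13  s14 
 * s7     s7   s8 
 * s8     s9  s10 
 * s9    s11  s12 
 * s10   s13  s14 
   s11    s7   s8 
   s12    s9  s10 
   s13   s11  s12 
   s14   s13  s14 
(> = start, * = accepting)

start=s0 accept=s7,s8,s9,s10 s0-x->s1 s0-y->s2 s1-x->s3 s1-y->s4 s2-x->s5 s2-y->s6 s3-x->s7 s3-y->s8 s4-x->s9 s4-y->s10 s5-x->s11 s5-y->s12 s6-x->s13 s6-y->s14 s7-x->s7 s7-y->s8 s8-x->s9 s8-y->s10 s9-x->s11 s9-y->s12 s10-x->s13 s10-y->s14 s11-x->s7 s11-y->s8 s12-x->s9 s12-y->s10 s13-x->s11 s13-y->s12 s14-x->s13 s14-y->s14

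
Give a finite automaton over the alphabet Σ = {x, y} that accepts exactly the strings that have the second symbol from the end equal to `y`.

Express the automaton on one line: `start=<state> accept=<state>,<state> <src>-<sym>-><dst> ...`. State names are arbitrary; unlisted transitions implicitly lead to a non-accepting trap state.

A DFA must remember the last 2 symbols (since which symbol is second-to-last isn't known until the input ends). Use one state per possible window of the last ≤2 symbols; accept from those whose window starts with `y`.
       x  y 
>  A   B  C 
   B   D  E 
   C   F  G 
   D   D  E 
   E   F  G 
 * F   D  E 
 * G   F  G 
(> = start, * = accepting)

start=A accept=F,G A-x->B A-y->C B-x->D B-y->E C-x->F C-y->G D-x->D D-y->E E-x->F E-y->G F-x->D F-y->E G-x->F G-y->G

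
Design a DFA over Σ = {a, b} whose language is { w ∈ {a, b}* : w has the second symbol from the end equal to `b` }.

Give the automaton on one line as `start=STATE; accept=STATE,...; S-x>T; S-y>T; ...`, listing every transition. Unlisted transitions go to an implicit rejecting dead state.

start=S0; accept=S5,S6; S0-a>S1; S0-b>S2; S1-a>S3; S1-b>S4; S2-a>S5; S2-b>S6; S3-a>S3; S3-b>S4; S4-a>S5; S4-b>S6; S5-a>S3; S5-b>S4; S6-a>S5; S6-b>S6

A DFA must remember the last 2 symbols (since which symbol is second-to-last isn't known until the input ends). Use one state per possible window of the last ≤2 symbols; accept from those whose window starts with `b`.
With 7 states:
        a   b  
>  S0   S1  S2 
   S1   S3  S4 
   S2   S5  S6 
   S3   S3  S4 
   S4   S5  S6 
 * S5   S3  S4 
 * S6   S5  S6 
(> = start, * = accepting)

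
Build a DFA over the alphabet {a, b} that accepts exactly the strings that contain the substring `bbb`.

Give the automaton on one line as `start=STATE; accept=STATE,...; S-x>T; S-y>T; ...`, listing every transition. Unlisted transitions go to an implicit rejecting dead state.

start=s0; accept=s3; s0-a>s0; s0-b>s1; s1-a>s0; s1-b>s2; s2-a>s0; s2-b>s3; s3-a>s3; s3-b>s3

States s0..s2 record the length of the longest prefix of `bbb` that matches the current input suffix. Reaching s3 means `bbb` has been seen, and we stay there forever. Accept from s3.
4 states suffice.
        a   b  
>  s0   s0  s1 
   s1   s0  s2 
   s2   s0  s3 
 * s3   s3  s3 
(> = start, * = accepting)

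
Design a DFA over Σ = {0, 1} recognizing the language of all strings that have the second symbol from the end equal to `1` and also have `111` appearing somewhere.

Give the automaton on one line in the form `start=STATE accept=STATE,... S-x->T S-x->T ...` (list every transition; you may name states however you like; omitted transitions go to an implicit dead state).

Run two small machines in parallel and take their product. One (7 states) tracks the last 2 symbols read; the other (4 states) tracks whether and how much of `111` has been seen. Each combined state is a pair, one component from each; accept when both components accept.
11 states suffice.
          0    1  
>  S0     S1   S2 
   S1     S3   S4 
   S2     S5   S6 
   S3     S3   S4 
   S4     S5   S6 
   S5     S3   S4 
   S6     S5   S7 
 * S7     S8   S7 
 * S8     S9  S10 
   S9     S9  S10 
   S10    S8   S7 
(> = start, * = accepting)

start=S0 accept=S7,S8 S0-0->S1 S0-1->S2 S1-0->S3 S1-1->S4 S2-0->S5 S2-1->S6 S3-0->S3 S3-1->S4 S4-0->S5 S4-1->S6 S5-0->S3 S5-1->S4 S6-0->S5 S6-1->S7 S7-0->S8 S7-1->S7 S8-0->S9 S8-1->S10 S9-0->S9 S9-1->S10 S10-0->S8 S10-1->S7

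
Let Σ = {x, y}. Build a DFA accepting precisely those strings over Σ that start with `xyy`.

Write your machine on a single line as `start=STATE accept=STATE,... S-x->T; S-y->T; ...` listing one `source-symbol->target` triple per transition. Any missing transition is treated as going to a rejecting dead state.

start=q0; accept=q3; q0-x->q1; q0-y->q4; q1-x->q4; q1-y->q2; q2-x->q4; q2-y->q3; q3-x->q3; q3-y->q3; q4-x->q4; q4-y->q4

Check the first 3 symbols one by one: q0 through q2 record how many have matched `xyy` so far; any wrong symbol goes to the dead state q4. After all 3 match we enter the accepting sink q3.
With 5 states:
        x   y  
>  q0   q1  q4 
   q1   q4  q2 
   q2   q4  q3 
 * q3   q3  q3 
   q4   q4  q4 
(> = start, * = accepting)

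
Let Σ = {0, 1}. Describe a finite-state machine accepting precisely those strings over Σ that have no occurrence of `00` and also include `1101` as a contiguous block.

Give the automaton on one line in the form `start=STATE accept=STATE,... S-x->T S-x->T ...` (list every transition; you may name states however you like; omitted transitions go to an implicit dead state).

Run two small machines in parallel and take their product. The first has 3 states tracking partial matches of the forbidden pattern `00`; the second has 5 states tracking whether and how much of `1101` has been seen. A product state is a pair (one from each), accepting exactly when both do. Equivalent product states are then merged.
An 8-state machine:
        0   1  
>  s0   s1  s2 
   s1   s3  s2 
   s2   s1  s4 
   s3   s3  s3 
   s4   s5  s4 
   s5   s3  s6 
 * s6   s7  s6 
 * s7   s3  s6 
(> = start, * = accepting)

start=s0 accept=s6,s7 s0-0->s1 s0-1->s2 s1-0->s3 s1-1->s2 s2-0->s1 s2-1->s4 s3-0->s3 s3-1->s3 s4-0->s5 s4-1->s4 s5-0->s3 s5-1->s6 s6-0->s7 s6-1->s6 s7-0->s3 s7-1->s6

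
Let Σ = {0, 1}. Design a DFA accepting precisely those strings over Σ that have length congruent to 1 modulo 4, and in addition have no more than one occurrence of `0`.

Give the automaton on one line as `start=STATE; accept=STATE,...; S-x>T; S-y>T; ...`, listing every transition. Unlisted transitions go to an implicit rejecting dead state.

start=q0; accept=q1,q2; q0-0>q1; q0-1>q2; q1-0>q3; q1-1>q4; q2-0>q4; q2-1>q5; q3-0>q3; q3-1>q3; q4-0>q3; q4-1>q6; q5-0>q6; q5-1>q7; q6-0>q3; q6-1>q8; q7-0>q8; q7-1>q0; q8-0>q3; q8-1>q1

Run two small machines in parallel and take their product. The first has 4 states tracking the input length modulo 4; the second has 3 states tracking the count of `0`s, saturating at 2. A product state is a pair (one from each), accepting exactly when both do. Equivalent product states are then merged.
A 9-state machine:
        0   1  
>  q0   q1  q2 
 * q1   q3  q4 
 * q2   q4  q5 
   q3   q3  q3 
   q4   q3  q6 
   q5   q6  q7 
   q6   q3  q8 
   q7   q8  q0 
   q8   q3  q1 
(> = start, * = accepting)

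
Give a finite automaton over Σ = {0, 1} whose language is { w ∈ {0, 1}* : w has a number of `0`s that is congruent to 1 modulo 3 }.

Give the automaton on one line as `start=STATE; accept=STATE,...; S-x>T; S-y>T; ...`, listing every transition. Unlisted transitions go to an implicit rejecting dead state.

Keep the running count of `0`s modulo 3: each `0` advances along the cycle A → B → C → A while other symbols loop. Accept at B.
3 states suffice.
       0  1 
>  A   B  A 
 * B   C  B 
   C   A  C 
(> = start, * = accepting)

start=A; accept=B; A-0>B; A-1>A; B-0>C; B-1>B; C-0>A; C-1>C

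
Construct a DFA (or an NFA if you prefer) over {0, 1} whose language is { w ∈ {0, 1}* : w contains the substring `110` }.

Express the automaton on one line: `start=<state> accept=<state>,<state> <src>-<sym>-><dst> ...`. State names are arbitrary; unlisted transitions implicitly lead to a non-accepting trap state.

Track how much of `110` has been matched so far: state A is no progress, D is the absorbing accept state reached once `110` has occurred. Intermediate states record partial matches; on a mismatch, fall back to the longest reusable overlap.
With 4 states:
       0  1 
>  A   A  B 
   B   A  C 
   C   D  C 
 * D   D  D 
(> = start, * = accepting)

start=A accept=D A-0->A A-1->B B-0->A B-1->C C-0->D C-1->C D-0->D D-1->D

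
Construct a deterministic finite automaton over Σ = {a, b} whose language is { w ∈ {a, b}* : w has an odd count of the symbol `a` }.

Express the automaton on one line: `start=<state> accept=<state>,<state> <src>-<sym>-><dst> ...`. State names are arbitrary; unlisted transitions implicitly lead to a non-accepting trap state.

start=q0 accept=q1 q0-a->q1 q0-b->q0 q1-a->q0 q1-b->q1

Keep the running count of `a`s modulo 2: each `a` advances along the cycle q0 → q1 → q0 while other symbols loop. Accept at q1.
With 2 states:
        a   b  
>  q0   q1  q0 
 * q1   q0  q1 
(> = start, * = accepting)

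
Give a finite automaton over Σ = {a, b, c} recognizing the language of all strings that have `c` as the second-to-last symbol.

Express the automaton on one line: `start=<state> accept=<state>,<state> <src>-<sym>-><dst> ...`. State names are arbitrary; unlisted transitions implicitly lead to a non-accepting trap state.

Because acceptance depends on a position counted from the end, the machine has to buffer the most recent 2 symbols. Make each state the string of the last up-to-2 symbols read; on input `x` shift the window left and append `x`. Accept when the buffered window has length 2 and begins with `c`.
With 13 states:
          a    b    c  
>  q0     q1   q2   q3 
   q1     q4   q5   q6 
   q2     q7   q8   q9 
   q3    q10  q11  q12 
   q4     q4   q5   q6 
   q5     q7   q8   q9 
   q6    q10  q11  q12 
   q7     q4   q5   q6 
   q8     q7   q8   q9 
   q9    q10  q11  q12 
 * q10    q4   q5   q6 
 * q11    q7   q8   q9 
 * q12   q10  q11  q12 
(> = start, * = accepting)

start=q0 accept=q10,q11,q12 q0-a->q1 q0-b->q2 q0-c->q3 q1-a->q4 q1-b->q5 q1-c->q6 q2-a->q7 q2-b->q8 q2-c->q9 q3-a->q10 q3-b->q11 q3-c->q12 q4-a->q4 q4-b->q5 q4-c->q6 q5-a->q7 q5-b->q8 q5-c->q9 q6-a->q10 q6-b->q11 q6-c->q12 q7-a->q4 q7-b->q5 q7-c->q6 q8-a->q7 q8-b->q8 q8-c->q9 q9-a->q10 q9-b->q11 q9-c->q12 q10-a->q4 q10-b->q5 q10-c->q6 q11-a->q7 q11-b->q8 q11-c->q9 q12-a->q10 q12-b->q11 q12-c->q12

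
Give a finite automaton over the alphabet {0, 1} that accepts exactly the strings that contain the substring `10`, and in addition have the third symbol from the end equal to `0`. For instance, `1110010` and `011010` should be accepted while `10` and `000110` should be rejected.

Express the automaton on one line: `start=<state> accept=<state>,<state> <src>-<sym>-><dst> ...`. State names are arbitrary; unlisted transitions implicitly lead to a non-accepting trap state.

start=q0 accept=q9,q15,q16,q17 q0-0->q1 q0-1->q2 q1-0->q3 q1-1->q4 q2-0->q5 q2-1->q6 q3-0->q7 q3-1->q8 q4-0->q9 q4-1->q10 q5-0->q11 q5-1->q12 q6-0->q13 q6-1->q14 q7-0->q7 q7-1->q8 q8-0->q9 q8-1->q10 q9-0->q11 q9-1->q12 q10-0->q13 q10-1->q14 q11-0->q15 q11-1->q16 q12-0->q9 q12-1->q17 q13-0->q11 q13-1->q12 q14-0->q13 q14-1->q14 q15-0->q15 q15-1->q16 q16-0->q9 q16-1->q17 q17-0->q13 q17-1->q18 q18-0->q13 q18-1->q18

Run two small machines in parallel and take their product. One (3 states) tracks whether and how much of `10` has been seen; the other (15 states) tracks the last 3 symbols read. Each combined state is a pair, one component from each; accept when both components accept.
          0    1  
>  q0     q1   q2 
   q1     q3   q4 
   q2     q5   q6 
   q3     q7   q8 
   q4     q9  q10 
   q5    q11  q12 
   q6    q13  q14 
   q7     q7   q8 
   q8     q9  q10 
 * q9    q11  q12 
   q10   q13  q14 
   q11   q15  q16 
   q12    q9  q17 
   q13   q11  q12 
   q14   q13  q14 
 * q15   q15  q16 
 * q16    q9  q17 
 * q17   q13  q18 
   q18   q13  q18 
(> = start, * = accepting)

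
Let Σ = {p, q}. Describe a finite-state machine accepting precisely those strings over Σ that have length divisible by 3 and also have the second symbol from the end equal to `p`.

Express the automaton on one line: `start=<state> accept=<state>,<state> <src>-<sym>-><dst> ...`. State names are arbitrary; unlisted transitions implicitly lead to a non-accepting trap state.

start=A accept=H,I A-p->B A-q->C B-p->D B-q->E C-p->F C-q->G D-p->H D-q->I E-p->J E-q->K F-p->H F-q->I G-p->J G-q->K H-p->L H-q->M I-p->N I-q->O J-p->L J-q->M K-p->N K-q->O L-p->D L-q->E M-p->F M-q->G N-p->D N-q->E O-p->F O-q->G

Build one automaton per condition and run them in lockstep. The first has 3 states tracking the input length modulo 3; the second has 7 states tracking the last 2 symbols read. A product state is a pair (one from each), accepting exactly when both do.
With 15 states:
       p  q 
>  A   B  C 
   B   D  E 
   C   F  G 
   D   H  I 
   E   J  K 
   F   H  I 
   G   J  K 
 * H   L  M 
 * I   N  O 
   J   L  M 
   K   N  O 
   L   D  E 
   M   F  G 
   N   D  E 
   O   F  G 
(> = start, * = accepting)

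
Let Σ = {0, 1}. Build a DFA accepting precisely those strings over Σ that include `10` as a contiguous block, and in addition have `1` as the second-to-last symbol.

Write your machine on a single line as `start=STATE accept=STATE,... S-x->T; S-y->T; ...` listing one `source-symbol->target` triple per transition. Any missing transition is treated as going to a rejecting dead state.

Build one automaton per condition and run them in lockstep. The first has 3 states tracking whether and how much of `10` has been seen; the second has 7 states tracking the last 2 symbols read. A product state is a pair (one from each), accepting exactly when both do.
10 states suffice.
       0  1 
>  A   B  C 
   B   D  E 
   C   F  G 
   D   D  E 
   E   F  G 
 * F   H  I 
   G   F  G 
   H   H  I 
   I   F  J 
 * J   F  J 
(> = start, * = accepting)

start=A; accept=F,J; A-0->B; A-1->C; B-0->D; B-1->E; C-0->F; C-1->G; D-0->D; D-1->E; E-0->F; E-1->G; F-0->H; F-1->I; G-0->F; G-1->G; H-0->H; H-1->I; I-0->F; I-1->J; J-0->F; J-1->J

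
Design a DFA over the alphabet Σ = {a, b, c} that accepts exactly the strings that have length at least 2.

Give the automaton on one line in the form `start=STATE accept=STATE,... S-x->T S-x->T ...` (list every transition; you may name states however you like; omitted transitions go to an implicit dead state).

Count input length up to 3: every symbol moves from S0 toward S3, which means 'more than 2' and absorbs. Accept from {S2, S3}.
4 states suffice.
        a   b   c  
>  S0   S1  S1  S1 
   S1   S2  S2  S2 
 * S2   S3  S3  S3 
 * S3   S3  S3  S3 
(> = start, * = accepting)

start=S0 accept=S2,S3 S0-a->S1 S0-b->S1 S0-c->S1 S1-a->S2 S1-b->S2 S1-c->S2 S2-a->S3 S2-b->S3 S2-c->S3 S3-a->S3 S3-b->S3 S3-c->S3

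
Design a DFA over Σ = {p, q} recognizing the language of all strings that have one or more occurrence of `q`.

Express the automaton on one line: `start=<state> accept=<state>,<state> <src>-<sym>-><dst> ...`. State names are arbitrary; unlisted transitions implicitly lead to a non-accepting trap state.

Only the number of `q`s matters, and only up to 2. Make a chain s0 → s1 → s2 advanced by each `q` (with s2 absorbing); every other symbol self-loops. The accepting set is {s1, s2}.
A 3-state machine:
        p   q  
>  s0   s0  s1 
 * s1   s1  s2 
 * s2   s2  s2 
(> = start, * = accepting)

start=s0 accept=s1,s2 s0-p->s0 s0-q->s1 s1-p->s1 s1-q->s2 s2-p->s2 s2-q->s2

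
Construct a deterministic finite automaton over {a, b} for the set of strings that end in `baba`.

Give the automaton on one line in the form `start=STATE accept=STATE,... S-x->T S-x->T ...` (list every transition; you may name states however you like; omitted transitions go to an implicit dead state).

Remember how much of `baba` the current input suffix matches. State s0 means no match yet; s1 means the last symbol is `b`; s2 means the last 2 symbols are `ba`; s3 means the last 3 symbols are `bab`; s4 means the last 4 symbols are `baba`. Only s4 accepts. On a mismatch, fall back to the longest proper suffix that is still a prefix of `baba`.
With 5 states:
        a   b  
>  s0   s0  s1 
   s1   s2  s1 
   s2   s0  s3 
   s3   s4  s1 
 * s4   s0  s3 
(> = start, * = accepting)

start=s0 accept=s4 s0-a->s0 s0-b->s1 s1-a->s2 s1-b->s1 s2-a->s0 s2-b->s3 s3-a->s4 s3-b->s1 s4-a->s0 s4-b->s3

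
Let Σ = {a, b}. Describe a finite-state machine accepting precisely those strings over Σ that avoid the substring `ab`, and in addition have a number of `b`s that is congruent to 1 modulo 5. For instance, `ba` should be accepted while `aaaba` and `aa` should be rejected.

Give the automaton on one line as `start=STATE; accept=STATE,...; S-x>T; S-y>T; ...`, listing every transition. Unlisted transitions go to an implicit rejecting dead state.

start=q0; accept=q2,q3; q0-a>q1; q0-b>q2; q1-a>q1; q1-b>q1; q2-a>q3; q2-b>q4; q3-a>q3; q3-b>q1; q4-a>q1; q4-b>q5; q5-a>q1; q5-b>q6; q6-a>q1; q6-b>q0

Run two small machines in parallel and take their product. One (3 states) tracks partial matches of the forbidden pattern `ab`; the other (5 states) tracks the count of `b`s modulo 5. Each combined state is a pair, one component from each; accept when both components accept. After merging equivalent states the machine shrinks.
7 states suffice.
        a   b  
>  q0   q1  q2 
   q1   q1  q1 
 * q2   q3  q4 
 * q3   q3  q1 
   q4   q1  q5 
   q5   q1  q6 
   q6   q1  q0 
(> = start, * = accepting)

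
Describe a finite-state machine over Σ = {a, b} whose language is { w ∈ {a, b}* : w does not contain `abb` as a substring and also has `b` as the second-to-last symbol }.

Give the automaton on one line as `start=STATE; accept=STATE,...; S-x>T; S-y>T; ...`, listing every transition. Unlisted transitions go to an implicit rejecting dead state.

Run two small machines in parallel and take their product. One (4 states) tracks partial matches of the forbidden pattern `abb`; the other (7 states) tracks the last 2 symbols read. Each combined state is a pair, one component from each; accept when both components accept.
11 states suffice.
          a    b  
>  s0     s1   s2 
   s1     s3   s4 
   s2     s5   s6 
   s3     s3   s4 
   s4     s5   s7 
 * s5     s3   s4 
 * s6     s5   s6 
   s7     s8   s7 
   s8     s9  s10 
   s9     s9  s10 
   s10    s8   s7 
(> = start, * = accepting)

start=s0; accept=s5,s6; s0-a>s1; s0-b>s2; s1-a>s3; s1-b>s4; s2-a>s5; s2-b>s6; s3-a>s3; s3-b>s4; s4-a>s5; s4-b>s7; s5-a>s3; s5-b>s4; s6-a>s5; s6-b>s6; s7-a>s8; s7-b>s7; s8-a>s9; s8-b>s10; s9-a>s9; s9-b>s10; s10-a>s8; s10-b>s7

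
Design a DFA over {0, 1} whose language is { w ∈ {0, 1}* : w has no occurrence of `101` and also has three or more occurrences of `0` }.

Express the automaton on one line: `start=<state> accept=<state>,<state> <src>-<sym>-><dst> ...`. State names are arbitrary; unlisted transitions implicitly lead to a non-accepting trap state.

Run two small machines in parallel and take their product. The first has 4 states tracking partial matches of the forbidden pattern `101`; the second has 5 states tracking the count of `0`s, saturating at 4. A product state is a pair (one from each), accepting exactly when both do. Minimizing collapses redundant product states.
With 12 states:
          0    1  
>  q0     q1   q2 
   q1     q3   q4 
   q2     q5   q2 
   q3     q6   q7 
   q4     q8   q4 
   q5     q3   q9 
 * q6     q6  q10 
   q7    q11   q7 
   q8     q6   q9 
   q9     q9   q9 
 * q10   q11  q10 
 * q11    q6   q9 
(> = start, * = accepting)

start=q0 accept=q6,q10,q11 q0-0->q1 q0-1->q2 q1-0->q3 q1-1->q4 q2-0->q5 q2-1->q2 q3-0->q6 q3-1->q7 q4-0->q8 q4-1->q4 q5-0->q3 q5-1->q9 q6-0->q6 q6-1->q10 q7-0->q11 q7-1->q7 q8-0->q6 q8-1->q9 q9-0->q9 q9-1->q9 q10-0->q11 q10-1->q10 q11-0->q6 q11-1->q9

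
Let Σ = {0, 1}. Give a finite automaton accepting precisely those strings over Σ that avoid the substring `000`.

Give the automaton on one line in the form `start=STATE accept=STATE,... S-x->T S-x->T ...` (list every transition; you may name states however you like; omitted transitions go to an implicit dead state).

start=q0 accept=q0,q1,q2 q0-0->q1 q0-1->q0 q1-0->q2 q1-1->q0 q2-0->q3 q2-1->q0 q3-0->q3 q3-1->q3

This is the complement of 'contains `000`'. Use the same substring-matching states — q0 through q3 holding how much of `000` has just been matched — but flip the accepting set: everything except the trap q3 accepts.
With 4 states:
        0   1  
>* q0   q1  q0 
 * q1   q2  q0 
 * q2   q3  q0 
   q3   q3  q3 
(> = start, * = accepting)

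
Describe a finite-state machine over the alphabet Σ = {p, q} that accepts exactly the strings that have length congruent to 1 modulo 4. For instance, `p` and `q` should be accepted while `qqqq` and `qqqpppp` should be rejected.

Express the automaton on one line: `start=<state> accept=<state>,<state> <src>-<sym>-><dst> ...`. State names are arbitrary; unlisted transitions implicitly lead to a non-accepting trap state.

Only the length mod 4 matters, so use a 4-cycle: from any state, every input symbol moves to the next state, wrapping S3 back to S0. Mark S1 accepting.
        p   q  
>  S0   S1  S1 
 * S1   S2  S2 
   S2   S3  S3 
   S3   S0  S0 
(> = start, * = accepting)

start=S0 accept=S1 S0-p->S1 S0-q->S1 S1-p->S2 S1-q->S2 S2-p->S3 S2-q->S3 S3-p->S0 S3-q->S0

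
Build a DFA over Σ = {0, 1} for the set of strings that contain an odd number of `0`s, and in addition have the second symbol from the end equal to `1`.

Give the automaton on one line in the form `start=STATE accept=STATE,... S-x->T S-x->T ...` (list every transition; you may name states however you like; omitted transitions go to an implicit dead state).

start=s0 accept=s4,s5 s0-0->s1 s0-1->s2 s1-0->s0 s1-1->s3 s2-0->s4 s2-1->s2 s3-0->s0 s3-1->s5 s4-0->s0 s4-1->s3 s5-0->s0 s5-1->s5

Handle the two conditions separately and then intersect. One (2 states) tracks the count of `0`s modulo 2; the other (7 states) tracks the last 2 symbols read. Each combined state is a pair, one component from each; accept when both components accept. Minimizing collapses redundant product states.
6 states suffice.
        0   1  
>  s0   s1  s2 
   s1   s0  s3 
   s2   s4  s2 
   s3   s0  s5 
 * s4   s0  s3 
 * s5   s0  s5 
(> = start, * = accepting)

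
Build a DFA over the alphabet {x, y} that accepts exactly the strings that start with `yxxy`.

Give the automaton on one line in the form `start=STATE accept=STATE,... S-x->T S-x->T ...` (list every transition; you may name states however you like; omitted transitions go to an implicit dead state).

Walk along `yxxy` while the input agrees: from s0 take `y` to s1, and so on. Any deviation drops to the rejecting sink s5. Once s4 is reached the prefix is confirmed and every continuation is accepted.
With 6 states:
        x   y  
>  s0   s5  s1 
   s1   s2  s5 
   s2   s3  s5 
   s3   s5  s4 
 * s4   s4  s4 
   s5   s5  s5 
(> = start, * = accepting)

start=s0 accept=s4 s0-x->s5 s0-y->s1 s1-x->s2 s1-y->s5 s2-x->s3 s2-y->s5 s3-x->s5 s3-y->s4 s4-x->s4 s4-y->s4 s5-x->s5 s5-y->s5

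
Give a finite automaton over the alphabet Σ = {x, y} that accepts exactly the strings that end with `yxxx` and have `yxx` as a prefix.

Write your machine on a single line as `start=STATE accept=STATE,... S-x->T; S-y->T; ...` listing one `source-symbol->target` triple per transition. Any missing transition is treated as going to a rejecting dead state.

Handle the two conditions separately and then intersect. The first has 5 states tracking how much of the suffix `yxxx` has currently been matched; the second has 5 states tracking whether the input so far still matches the prefix `yxx`. A product state is a pair (one from each), accepting exactly when both do. Minimizing collapses redundant product states.
9 states suffice.
        x   y  
>  q0   q1  q2 
   q1   q1  q1 
   q2   q3  q1 
   q3   q4  q1 
   q4   q5  q6 
 * q5   q7  q6 
   q6   q8  q6 
   q7   q7  q6 
   q8   q4  q6 
(> = start, * = accepting)

start=q0; accept=q5; q0-x->q1; q0-y->q2; q1-x->q1; q1-y->q1; q2-x->q3; q2-y->q1; q3-x->q4; q3-y->q1; q4-x->q5; q4-y->q6; q5-x->q7; q5-y->q6; q6-x->q8; q6-y->q6; q7-x->q7; q7-y->q6; q8-x->q4; q8-y->q6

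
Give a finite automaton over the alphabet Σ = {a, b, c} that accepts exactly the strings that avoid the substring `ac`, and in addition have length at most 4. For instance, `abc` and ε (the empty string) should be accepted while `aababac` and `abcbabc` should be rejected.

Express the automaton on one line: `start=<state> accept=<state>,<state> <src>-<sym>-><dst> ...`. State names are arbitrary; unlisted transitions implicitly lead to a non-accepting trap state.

Handle the two conditions separately and then intersect. One (3 states) tracks partial matches of the forbidden pattern `ac`; the other (6 states) tracks the input length, saturating at 5. Each combined state is a pair, one component from each; accept when both components accept. Minimizing collapses redundant product states.
9 states suffice.
        a   b   c  
>* s0   s1  s2  s2 
 * s1   s3  s4  s5 
 * s2   s3  s4  s4 
 * s3   s6  s7  s5 
 * s4   s6  s7  s7 
   s5   s5  s5  s5 
 * s6   s8  s8  s5 
 * s7   s8  s8  s8 
 * s8   s5  s5  s5 
(> = start, * = accepting)

start=s0 accept=s0,s1,s2,s3,s4,s6,s7,s8 s0-a->s1 s0-b->s2 s0-c->s2 s1-a->s3 s1-b->s4 s1-c->s5 s2-a->s3 s2-b->s4 s2-c->s4 s3-a->s6 s3-b->s7 s3-c->s5 s4-a->s6 s4-b->s7 s4-c->s7 s5-a->s5 s5-b->s5 s5-c->s5 s6-a->s8 s6-b->s8 s6-c->s5 s7-a->s8 s7-b->s8 s7-c->s8 s8-a->s5 s8-b->s5 s8-c->s5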